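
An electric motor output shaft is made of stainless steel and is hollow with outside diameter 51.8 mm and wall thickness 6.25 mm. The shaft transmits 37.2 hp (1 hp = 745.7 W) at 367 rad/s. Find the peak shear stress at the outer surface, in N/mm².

4.14 N/mm²

ω = 367 rad/s, so T = P/ω = 37.2×745.7 / 367.0 = 75.59 N·m.
J = π(d_o⁴ − d_i⁴)/32 = π(0.0518⁴ − 0.0393⁴)/32 = 4.726×10^-7 m⁴.
τ_max = T·r/J = 75.59 × 0.0259 / 4.726×10^-7 = 4.142×10^6 Pa.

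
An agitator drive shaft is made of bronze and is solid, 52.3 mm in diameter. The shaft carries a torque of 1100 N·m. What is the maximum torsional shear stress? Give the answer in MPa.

J = πd⁴/32 = π(0.0523)⁴/32 = 7.345×10^-7 m⁴.
τ_max = T·r/J = 1100 × 0.0261 / 7.345×10^-7 = 3.916×10^7 Pa.

39.2 MPa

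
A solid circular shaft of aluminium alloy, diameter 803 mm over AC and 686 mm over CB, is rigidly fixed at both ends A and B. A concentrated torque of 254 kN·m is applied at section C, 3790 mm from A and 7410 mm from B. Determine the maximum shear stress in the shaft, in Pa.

1.96e6 Pa

Compatibility: T_A·a/J_AC = T_B·b/J_CB with T_A + T_B = T₀.
J_AC = 0.0408 m⁴, J_CB = 0.0217 m⁴, so T_A = T₀·(J_AC/a)/((J_AC/a)+(J_CB/b)) = 199600 N·m, T_B = 54380 N·m.
τ in each portion: τ_AC = 1.96×10^6 Pa, τ_CB = 8.58×10^5 Pa; maximum is in AC.
τ_max = T_AC·r/J = 199600·0.402/0.0408 = 1.963×10^6 Pa.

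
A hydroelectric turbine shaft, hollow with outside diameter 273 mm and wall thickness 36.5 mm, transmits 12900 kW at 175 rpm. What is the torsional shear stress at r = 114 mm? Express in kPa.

207000 kPa

ω = 2π·175/60 = 18.33 rad/s, so T = P/ω = 12900×10³ / 18.33 = 703900 N·m.
J = π(d_o⁴ − d_i⁴)/32 = π(0.273⁴ − 0.200⁴)/32 = 3.882×10^-4 m⁴.
Shear stress varies linearly with radius: τ = T·r/J = 703900 × 0.114 / 3.882×10^-4 = 2.067×10^8 Pa.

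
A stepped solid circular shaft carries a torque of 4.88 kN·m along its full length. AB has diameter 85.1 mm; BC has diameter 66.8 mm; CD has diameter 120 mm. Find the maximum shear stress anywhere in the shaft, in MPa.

Under the same torque, τ_max = 16T/(πd³) is largest where d is smallest — segment BC (d = 66.8 mm).
τ_max = 16·4880/(π·(0.0668)³) = 8.338×10^7 Pa.

83.4 MPa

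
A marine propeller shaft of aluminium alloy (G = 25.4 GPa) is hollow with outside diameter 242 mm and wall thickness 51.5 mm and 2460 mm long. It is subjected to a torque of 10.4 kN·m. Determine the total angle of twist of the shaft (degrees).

J = π(d_o⁴ − d_i⁴)/32 = π(0.242⁴ − 0.139⁴)/32 = 3.001×10^-4 m⁴.
θ = T·L/(G·J) = 10400 × 2.46 / (25.4×10⁹ × 3.001×10^-4) = 3.357×10^-3 rad.

0.192°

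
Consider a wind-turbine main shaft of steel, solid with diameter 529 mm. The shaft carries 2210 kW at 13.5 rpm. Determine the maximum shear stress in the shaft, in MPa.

ω = 2π·13.5/60 = 1.414 rad/s, so T = P/ω = 2210×10³ / 1.414 = 1.563e6 N·m.
J = πd⁴/32 = π(0.529)⁴/32 = 7.688×10^-3 m⁴.
τ_max = T·r/J = 1.563e6 × 0.265 / 7.688×10^-3 = 5.378×10^7 Pa.

53.8 MPa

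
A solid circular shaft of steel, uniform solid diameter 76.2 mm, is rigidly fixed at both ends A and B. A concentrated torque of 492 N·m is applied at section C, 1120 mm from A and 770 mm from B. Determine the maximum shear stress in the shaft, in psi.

487 psi

With uniform GJ and both ends fixed, compatibility θ_AC = θ_CB gives T_A·a = T_B·b, together with T_A + T_B = T₀.
T_A = T₀·b/(a+b) = 492.0·770/1890 = 200.4 N·m; T_B = 291.6 N·m.
τ in each portion: τ_AC = 2.31×10^6 Pa, τ_CB = 3.36×10^6 Pa; maximum is in CB.
τ_max = T_CB·r/J = 291.6·0.0381/3.31×10^-6 = 3.356×10^6 Pa.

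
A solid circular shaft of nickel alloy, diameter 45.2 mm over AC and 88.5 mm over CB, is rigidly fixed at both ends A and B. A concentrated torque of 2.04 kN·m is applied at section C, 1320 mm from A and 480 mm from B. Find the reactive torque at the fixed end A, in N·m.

Compatibility: T_A·a/J_AC = T_B·b/J_CB with T_A + T_B = T₀.
J_AC = 4.10×10^-7 m⁴, J_CB = 6.02×10^-6 m⁴, so T_A = T₀·(J_AC/a)/((J_AC/a)+(J_CB/b)) = 49.26 N·m, T_B = 1991 N·m.

49.3 N·m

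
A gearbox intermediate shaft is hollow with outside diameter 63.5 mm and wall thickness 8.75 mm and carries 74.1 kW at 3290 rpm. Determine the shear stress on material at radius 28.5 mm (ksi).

ω = 2π·3290/60 = 344.5 rad/s, so T = P/ω = 74.1×10³ / 344.5 = 215.1 N·m.
J = π(d_o⁴ − d_i⁴)/32 = π(0.0635⁴ − 0.0460⁴)/32 = 1.157×10^-6 m⁴.
Shear stress varies linearly with radius: τ = T·r/J = 215.1 × 0.0285 / 1.157×10^-6 = 5.300×10^6 Pa.

0.769 ksi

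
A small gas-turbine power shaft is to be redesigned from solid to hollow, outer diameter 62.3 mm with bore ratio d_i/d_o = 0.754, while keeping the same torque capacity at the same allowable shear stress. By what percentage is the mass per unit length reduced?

Equal τ_max and T ⇒ the solid shaft needs d_s³ = d_o³(1−k⁴), so d_s = 62.3·(1−0.754⁴)^(1/3) = 54.70 mm.
Area ratio A_h/A_s = d_o²(1−k²)/d_s² = (1−k²)/(1−k⁴)^(2/3) = 0.5598.
Mass saving = 1 − 0.5598 = 44.0 %.

44.0 %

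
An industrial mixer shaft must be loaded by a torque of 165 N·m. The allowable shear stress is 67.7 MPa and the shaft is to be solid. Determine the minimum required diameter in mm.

23.2 mm

For a solid shaft τ_max = 16T/(πd³), so d = (16T/(π τ_allow))^(1/3) = (16·165.0/(π·6.77×10^7))^(1/3) = 0.02315 m.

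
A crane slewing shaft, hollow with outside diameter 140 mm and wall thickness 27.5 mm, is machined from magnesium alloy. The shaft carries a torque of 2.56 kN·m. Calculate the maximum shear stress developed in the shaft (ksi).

0.798 ksi

J = π(d_o⁴ − d_i⁴)/32 = π(0.140⁴ − 0.0850⁴)/32 = 3.259×10^-5 m⁴.
τ_max = T·r/J = 2560 × 0.0700 / 3.259×10^-5 = 5.499×10^6 Pa.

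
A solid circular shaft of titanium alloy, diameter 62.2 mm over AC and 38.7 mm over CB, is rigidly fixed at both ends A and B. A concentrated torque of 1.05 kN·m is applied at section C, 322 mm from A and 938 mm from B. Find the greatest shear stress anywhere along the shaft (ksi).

Compatibility: T_A·a/J_AC = T_B·b/J_CB with T_A + T_B = T₀.
J_AC = 1.47×10^-6 m⁴, J_CB = 2.20×10^-7 m⁴, so T_A = T₀·(J_AC/a)/((J_AC/a)+(J_CB/b)) = 998.6 N·m, T_B = 51.37 N·m.
τ in each portion: τ_AC = 2.11×10^7 Pa, τ_CB = 4.51×10^6 Pa; maximum is in AC.
τ_max = T_AC·r/J = 998.6·0.0311/1.47×10^-6 = 2.113×10^7 Pa.

3.07 ksi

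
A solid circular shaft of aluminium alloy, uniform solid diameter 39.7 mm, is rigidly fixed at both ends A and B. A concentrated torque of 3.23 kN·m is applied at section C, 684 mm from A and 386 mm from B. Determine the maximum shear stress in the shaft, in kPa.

With uniform GJ and both ends fixed, compatibility θ_AC = θ_CB gives T_A·a = T_B·b, together with T_A + T_B = T₀.
T_A = T₀·b/(a+b) = 3230·386/1070 = 1165 N·m; T_B = 2065 N·m.
τ in each portion: τ_AC = 9.48×10^7 Pa, τ_CB = 1.68×10^8 Pa; maximum is in CB.
τ_max = T_CB·r/J = 2065·0.0199/2.44×10^-7 = 1.681×10^8 Pa.

168000 kPa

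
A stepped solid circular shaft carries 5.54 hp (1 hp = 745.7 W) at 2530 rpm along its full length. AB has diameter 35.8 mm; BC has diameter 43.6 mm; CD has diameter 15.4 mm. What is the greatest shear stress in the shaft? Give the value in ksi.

3.15 ksi

ω = 2π·2530/60 = 264.9 rad/s, so T = P/ω = 5.54×745.7 / 264.9 = 15.59 N·m.
Under the same torque, τ_max = 16T/(πd³) is largest where d is smallest — segment CD (d = 15.4 mm).
τ_max = 16·15.59/(π·(0.0154)³) = 2.174×10^7 Pa.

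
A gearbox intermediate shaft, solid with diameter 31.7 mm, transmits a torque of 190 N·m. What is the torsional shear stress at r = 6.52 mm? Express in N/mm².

J = πd⁴/32 = π(0.0317)⁴/32 = 9.914×10^-8 m⁴.
Shear stress varies linearly with radius: τ = T·r/J = 190.0 × 0.00652 / 9.914×10^-8 = 1.250×10^7 Pa.

12.5 N/mm²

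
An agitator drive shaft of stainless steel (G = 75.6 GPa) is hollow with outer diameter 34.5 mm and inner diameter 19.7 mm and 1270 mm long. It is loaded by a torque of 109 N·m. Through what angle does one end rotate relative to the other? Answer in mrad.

14.7 mrad

J = π(d_o⁴ − d_i⁴)/32 = π(0.0345⁴ − 0.0197⁴)/32 = 1.243×10^-7 m⁴.
θ = T·L/(G·J) = 109.0 × 1.27 / (75.6×10⁹ × 1.243×10^-7) = 0.01473 rad.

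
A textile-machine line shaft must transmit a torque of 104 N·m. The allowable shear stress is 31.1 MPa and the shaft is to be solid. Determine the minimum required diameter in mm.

25.7 mm

For a solid shaft τ_max = 16T/(πd³), so d = (16T/(π τ_allow))^(1/3) = (16·104.0/(π·3.11×10^7))^(1/3) = 0.02573 m.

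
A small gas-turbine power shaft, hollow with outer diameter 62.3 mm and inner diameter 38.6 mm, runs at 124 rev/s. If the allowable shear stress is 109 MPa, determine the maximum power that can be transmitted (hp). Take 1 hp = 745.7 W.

J = π(d_o⁴ − d_i⁴)/32 = π(0.0623⁴ − 0.0386⁴)/32 = 1.261×10^-6 m⁴.
T_max = τ_allow·J/r = 1.09×10^8 × 1.261×10^-6 / 0.0311 = 4412 N·m.
ω = 2π·124 = 779.1 rad/s, so P_max = T_max·ω = 3.438×10^6 W.

4610 hp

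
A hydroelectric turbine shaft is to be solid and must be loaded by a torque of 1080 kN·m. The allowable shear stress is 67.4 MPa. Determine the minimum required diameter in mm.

For a solid shaft τ_max = 16T/(πd³), so d = (16T/(π τ_allow))^(1/3) = (16·1.080e6/(π·6.74×10^7))^(1/3) = 0.4338 m.

434 mm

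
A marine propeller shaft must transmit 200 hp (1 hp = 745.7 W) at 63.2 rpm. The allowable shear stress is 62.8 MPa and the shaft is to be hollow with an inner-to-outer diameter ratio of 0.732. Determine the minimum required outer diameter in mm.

ω = 2π·63.2/60 = 6.618 rad/s, so T = P/ω = 200×745.7 / 6.618 = 22530 N·m.
For a hollow shaft with d_i/d_o = 0.732: τ_max = 16T/(π d_o³ (1−k⁴)), so d_o = [16T/(π τ_allow (1−k⁴))]^(1/3) = [16·22530/(π·6.28×10^7·0.7129)]^(1/3) = 0.1369 m.

137 mm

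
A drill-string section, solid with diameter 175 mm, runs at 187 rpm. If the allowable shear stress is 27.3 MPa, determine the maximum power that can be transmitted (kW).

J = πd⁴/32 = π(0.175)⁴/32 = 9.208×10^-5 m⁴.
T_max = τ_allow·J/r = 2.73×10^7 × 9.208×10^-5 / 0.0875 = 28730 N·m.
ω = 2π·187/60 = 19.58 rad/s, so P_max = T_max·ω = 5.626×10^5 W.

563 kW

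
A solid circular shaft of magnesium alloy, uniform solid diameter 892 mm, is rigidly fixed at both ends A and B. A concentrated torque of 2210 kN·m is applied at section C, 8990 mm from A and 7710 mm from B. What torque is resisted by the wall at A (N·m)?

1.02e6 N·m

With uniform GJ and both ends fixed, compatibility θ_AC = θ_CB gives T_A·a = T_B·b, together with T_A + T_B = T₀.
T_A = T₀·b/(a+b) = 2.210e6·7710/16700 = 1.020e6 N·m; T_B = 1.190e6 N·m.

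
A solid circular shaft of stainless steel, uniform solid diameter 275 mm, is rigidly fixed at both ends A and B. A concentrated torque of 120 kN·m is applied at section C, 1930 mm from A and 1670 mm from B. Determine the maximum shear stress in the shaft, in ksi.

2.29 ksi

With uniform GJ and both ends fixed, compatibility θ_AC = θ_CB gives T_A·a = T_B·b, together with T_A + T_B = T₀.
T_A = T₀·b/(a+b) = 120000·1670/3600 = 55670 N·m; T_B = 64330 N·m.
τ in each portion: τ_AC = 1.36×10^7 Pa, τ_CB = 1.58×10^7 Pa; maximum is in CB.
τ_max = T_CB·r/J = 64330·0.138/5.61×10^-4 = 1.575×10^7 Pa.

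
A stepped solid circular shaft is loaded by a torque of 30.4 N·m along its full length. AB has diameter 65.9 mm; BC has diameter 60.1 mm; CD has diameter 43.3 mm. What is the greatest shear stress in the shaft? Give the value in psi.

277 psi

Under the same torque, τ_max = 16T/(πd³) is largest where d is smallest — segment CD (d = 43.3 mm).
τ_max = 16·30.40/(π·(0.0433)³) = 1.907×10^6 Pa.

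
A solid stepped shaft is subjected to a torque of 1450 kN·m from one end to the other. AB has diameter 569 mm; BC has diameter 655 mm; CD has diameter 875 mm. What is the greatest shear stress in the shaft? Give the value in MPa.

Under the same torque, τ_max = 16T/(πd³) is largest where d is smallest — segment AB (d = 569 mm).
τ_max = 16·1.450e6/(π·(0.569)³) = 4.009×10^7 Pa.

40.1 MPa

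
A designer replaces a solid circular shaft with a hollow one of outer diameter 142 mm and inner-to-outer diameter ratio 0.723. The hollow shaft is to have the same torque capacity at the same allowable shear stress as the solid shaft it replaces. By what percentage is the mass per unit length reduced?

Equal τ_max and T ⇒ the solid shaft needs d_s³ = d_o³(1−k⁴), so d_s = 142·(1−0.723⁴)^(1/3) = 127.7 mm.
Area ratio A_h/A_s = d_o²(1−k²)/d_s² = (1−k²)/(1−k⁴)^(2/3) = 0.5904.
Mass saving = 1 − 0.5904 = 41.0 %.

41.0 %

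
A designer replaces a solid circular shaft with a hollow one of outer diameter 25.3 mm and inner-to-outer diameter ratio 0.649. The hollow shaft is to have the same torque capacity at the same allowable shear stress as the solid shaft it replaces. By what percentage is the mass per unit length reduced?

34.1 %

Equal τ_max and T ⇒ the solid shaft needs d_s³ = d_o³(1−k⁴), so d_s = 25.3·(1−0.649⁴)^(1/3) = 23.71 mm.
Area ratio A_h/A_s = d_o²(1−k²)/d_s² = (1−k²)/(1−k⁴)^(2/3) = 0.6593.
Mass saving = 1 − 0.6593 = 34.1 %.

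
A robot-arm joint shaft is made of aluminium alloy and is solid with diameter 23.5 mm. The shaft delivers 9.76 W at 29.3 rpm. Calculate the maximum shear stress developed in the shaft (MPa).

ω = 2π·29.3/60 = 3.068 rad/s, so T = P/ω = 9.76 / 3.068 = 3.181 N·m.
J = πd⁴/32 = π(0.0235)⁴/32 = 2.994×10^-8 m⁴.
τ_max = T·r/J = 3.181 × 0.0118 / 2.994×10^-8 = 1.248×10^6 Pa.

1.25 MPa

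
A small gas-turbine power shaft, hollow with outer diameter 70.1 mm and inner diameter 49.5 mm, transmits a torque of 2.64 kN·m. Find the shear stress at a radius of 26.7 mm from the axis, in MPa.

39.6 MPa

J = π(d_o⁴ − d_i⁴)/32 = π(0.0701⁴ − 0.0495⁴)/32 = 1.781×10^-6 m⁴.
Shear stress varies linearly with radius: τ = T·r/J = 2640 × 0.0267 / 1.781×10^-6 = 3.957×10^7 Pa.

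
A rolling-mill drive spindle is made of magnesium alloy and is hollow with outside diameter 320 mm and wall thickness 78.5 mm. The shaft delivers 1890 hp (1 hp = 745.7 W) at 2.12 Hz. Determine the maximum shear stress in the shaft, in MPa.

ω = 2π·2.12 = 13.32 rad/s, so T = P/ω = 1890×745.7 / 13.32 = 105800 N·m.
J = π(d_o⁴ − d_i⁴)/32 = π(0.320⁴ − 0.163⁴)/32 = 9.601×10^-4 m⁴.
τ_max = T·r/J = 105800 × 0.160 / 9.601×10^-4 = 1.763×10^7 Pa.

17.6 MPa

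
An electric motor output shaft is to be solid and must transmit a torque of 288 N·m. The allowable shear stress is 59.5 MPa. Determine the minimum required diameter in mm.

29.1 mm

For a solid shaft τ_max = 16T/(πd³), so d = (16T/(π τ_allow))^(1/3) = (16·288.0/(π·5.95×10^7))^(1/3) = 0.02910 m.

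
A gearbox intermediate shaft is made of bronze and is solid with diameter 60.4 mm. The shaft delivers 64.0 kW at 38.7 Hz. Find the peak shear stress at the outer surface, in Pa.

ω = 2π·38.7 = 243.2 rad/s, so T = P/ω = 64.0×10³ / 243.2 = 263.2 N·m.
J = πd⁴/32 = π(0.0604)⁴/32 = 1.307×10^-6 m⁴.
τ_max = T·r/J = 263.2 × 0.0302 / 1.307×10^-6 = 6.083×10^6 Pa.

6.08e6 Pa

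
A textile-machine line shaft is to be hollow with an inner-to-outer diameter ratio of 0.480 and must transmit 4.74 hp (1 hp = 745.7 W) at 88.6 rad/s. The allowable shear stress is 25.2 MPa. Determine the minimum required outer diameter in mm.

ω = 88.6 rad/s, so T = P/ω = 4.74×745.7 / 88.60 = 39.89 N·m.
For a hollow shaft with d_i/d_o = 0.480: τ_max = 16T/(π d_o³ (1−k⁴)), so d_o = [16T/(π τ_allow (1−k⁴))]^(1/3) = [16·39.89/(π·2.52×10^7·0.9469)]^(1/3) = 0.02042 m.

20.4 mm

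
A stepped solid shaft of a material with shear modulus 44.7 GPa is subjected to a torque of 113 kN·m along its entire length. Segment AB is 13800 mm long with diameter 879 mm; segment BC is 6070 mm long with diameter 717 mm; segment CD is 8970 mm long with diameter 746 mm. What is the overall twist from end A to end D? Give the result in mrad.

1.93 mrad

J_AB = π(0.879)⁴/32 = 0.0586 m⁴; J_BC = π(0.717)⁴/32 = 0.0259 m⁴; J_CD = π(0.746)⁴/32 = 0.0304 m⁴.
θ = (T/G)·Σ L_i/J_i = (113000/44.7×10⁹)·(13.8/0.0586 + 6.07/0.0259 + 8.97/0.0304) = 1.932×10^-3 rad.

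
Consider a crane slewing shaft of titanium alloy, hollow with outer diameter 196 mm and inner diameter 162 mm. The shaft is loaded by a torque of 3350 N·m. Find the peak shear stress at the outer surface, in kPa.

4250 kPa

J = π(d_o⁴ − d_i⁴)/32 = π(0.196⁴ − 0.162⁴)/32 = 7.727×10^-5 m⁴.
τ_max = T·r/J = 3350 × 0.0980 / 7.727×10^-5 = 4.249×10^6 Pa.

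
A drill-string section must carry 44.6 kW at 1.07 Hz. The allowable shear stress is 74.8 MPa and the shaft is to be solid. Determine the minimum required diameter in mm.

ω = 2π·1.07 = 6.723 rad/s, so T = P/ω = 44.6×10³ / 6.723 = 6634 N·m.
For a solid shaft τ_max = 16T/(πd³), so d = (16T/(π τ_allow))^(1/3) = (16·6634/(π·7.48×10^7))^(1/3) = 0.07673 m.

76.7 mm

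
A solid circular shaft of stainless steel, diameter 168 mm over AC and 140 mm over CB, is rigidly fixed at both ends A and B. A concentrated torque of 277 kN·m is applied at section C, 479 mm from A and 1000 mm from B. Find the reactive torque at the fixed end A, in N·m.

225000 N·m

Compatibility: T_A·a/J_AC = T_B·b/J_CB with T_A + T_B = T₀.
J_AC = 7.82×10^-5 m⁴, J_CB = 3.77×10^-5 m⁴, so T_A = T₀·(J_AC/a)/((J_AC/a)+(J_CB/b)) = 225000 N·m, T_B = 51980 N·m.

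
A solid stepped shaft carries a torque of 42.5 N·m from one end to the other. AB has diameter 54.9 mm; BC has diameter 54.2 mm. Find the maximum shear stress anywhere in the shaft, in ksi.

0.197 ksi

Under the same torque, τ_max = 16T/(πd³) is largest where d is smallest — segment BC (d = 54.2 mm).
τ_max = 16·42.50/(π·(0.0542)³) = 1.359×10^6 Pa.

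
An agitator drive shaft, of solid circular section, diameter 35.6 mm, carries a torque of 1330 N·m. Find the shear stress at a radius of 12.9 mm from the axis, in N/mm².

109 N/mm²

J = πd⁴/32 = π(0.0356)⁴/32 = 1.577×10^-7 m⁴.
Shear stress varies linearly with radius: τ = T·r/J = 1330 × 0.0129 / 1.577×10^-7 = 1.088×10^8 Pa.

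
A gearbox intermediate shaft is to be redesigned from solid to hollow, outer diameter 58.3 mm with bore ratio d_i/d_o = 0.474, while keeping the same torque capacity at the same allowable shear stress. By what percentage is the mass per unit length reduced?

Equal τ_max and T ⇒ the solid shaft needs d_s³ = d_o³(1−k⁴), so d_s = 58.3·(1−0.474⁴)^(1/3) = 57.30 mm.
Area ratio A_h/A_s = d_o²(1−k²)/d_s² = (1−k²)/(1−k⁴)^(2/3) = 0.8026.
Mass saving = 1 − 0.8026 = 19.7 %.

19.7 %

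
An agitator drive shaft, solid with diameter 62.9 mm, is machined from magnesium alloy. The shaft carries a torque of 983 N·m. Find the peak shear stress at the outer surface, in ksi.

2.92 ksi

J = πd⁴/32 = π(0.0629)⁴/32 = 1.537×10^-6 m⁴.
τ_max = T·r/J = 983.0 × 0.0314 / 1.537×10^-6 = 2.012×10^7 Pa.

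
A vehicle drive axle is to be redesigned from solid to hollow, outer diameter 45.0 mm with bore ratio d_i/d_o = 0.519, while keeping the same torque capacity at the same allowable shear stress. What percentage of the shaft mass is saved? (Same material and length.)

23.2 %

Equal τ_max and T ⇒ the solid shaft needs d_s³ = d_o³(1−k⁴), so d_s = 45.0·(1−0.519⁴)^(1/3) = 43.88 mm.
Area ratio A_h/A_s = d_o²(1−k²)/d_s² = (1−k²)/(1−k⁴)^(2/3) = 0.7683.
Mass saving = 1 − 0.7683 = 23.2 %.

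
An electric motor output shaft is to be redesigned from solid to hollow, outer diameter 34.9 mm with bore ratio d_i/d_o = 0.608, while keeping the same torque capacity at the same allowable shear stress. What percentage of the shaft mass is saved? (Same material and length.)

Equal τ_max and T ⇒ the solid shaft needs d_s³ = d_o³(1−k⁴), so d_s = 34.9·(1−0.608⁴)^(1/3) = 33.23 mm.
Area ratio A_h/A_s = d_o²(1−k²)/d_s² = (1−k²)/(1−k⁴)^(2/3) = 0.6952.
Mass saving = 1 − 0.6952 = 30.5 %.

30.5 %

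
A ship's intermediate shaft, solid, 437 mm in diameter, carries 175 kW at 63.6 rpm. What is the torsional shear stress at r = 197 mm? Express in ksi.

ω = 2π·63.6/60 = 6.660 rad/s, so T = P/ω = 175×10³ / 6.660 = 26280 N·m.
J = πd⁴/32 = π(0.437)⁴/32 = 3.580×10^-3 m⁴.
Shear stress varies linearly with radius: τ = T·r/J = 26280 × 0.197 / 3.580×10^-3 = 1.446×10^6 Pa.

0.210 ksi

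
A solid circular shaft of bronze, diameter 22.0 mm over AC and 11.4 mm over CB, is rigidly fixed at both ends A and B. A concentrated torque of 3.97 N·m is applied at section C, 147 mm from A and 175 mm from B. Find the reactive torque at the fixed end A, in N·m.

Compatibility: T_A·a/J_AC = T_B·b/J_CB with T_A + T_B = T₀.
J_AC = 2.30×10^-8 m⁴, J_CB = 1.66×10^-9 m⁴, so T_A = T₀·(J_AC/a)/((J_AC/a)+(J_CB/b)) = 3.743 N·m, T_B = 0.2267 N·m.

3.74 N·m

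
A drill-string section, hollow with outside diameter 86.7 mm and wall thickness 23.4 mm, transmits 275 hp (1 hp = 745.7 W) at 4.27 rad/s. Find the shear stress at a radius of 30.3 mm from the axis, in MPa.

ω = 4.27 rad/s, so T = P/ω = 275×745.7 / 4.270 = 48030 N·m.
J = π(d_o⁴ − d_i⁴)/32 = π(0.0867⁴ − 0.0399⁴)/32 = 5.298×10^-6 m⁴.
Shear stress varies linearly with radius: τ = T·r/J = 48030 × 0.0303 / 5.298×10^-6 = 2.746×10^8 Pa.

275 MPa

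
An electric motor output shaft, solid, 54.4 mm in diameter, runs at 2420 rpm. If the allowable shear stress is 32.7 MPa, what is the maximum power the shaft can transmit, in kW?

J = πd⁴/32 = π(0.0544)⁴/32 = 8.598×10^-7 m⁴.
T_max = τ_allow·J/r = 3.27×10^7 × 8.598×10^-7 / 0.0272 = 1034 N·m.
ω = 2π·2420/60 = 253.4 rad/s, so P_max = T_max·ω = 2.619×10^5 W.

262 kW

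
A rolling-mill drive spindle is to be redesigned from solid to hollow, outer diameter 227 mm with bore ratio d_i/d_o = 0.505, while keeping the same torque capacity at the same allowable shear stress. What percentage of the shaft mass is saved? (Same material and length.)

22.1 %

Equal τ_max and T ⇒ the solid shaft needs d_s³ = d_o³(1−k⁴), so d_s = 227·(1−0.505⁴)^(1/3) = 222.0 mm.
Area ratio A_h/A_s = d_o²(1−k²)/d_s² = (1−k²)/(1−k⁴)^(2/3) = 0.7791.
Mass saving = 1 − 0.7791 = 22.1 %.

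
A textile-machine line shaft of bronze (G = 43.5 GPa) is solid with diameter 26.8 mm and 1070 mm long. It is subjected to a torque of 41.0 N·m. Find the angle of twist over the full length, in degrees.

J = πd⁴/32 = π(0.0268)⁴/32 = 5.065×10^-8 m⁴.
θ = T·L/(G·J) = 41.00 × 1.07 / (43.5×10⁹ × 5.065×10^-8) = 0.01991 rad.

1.14°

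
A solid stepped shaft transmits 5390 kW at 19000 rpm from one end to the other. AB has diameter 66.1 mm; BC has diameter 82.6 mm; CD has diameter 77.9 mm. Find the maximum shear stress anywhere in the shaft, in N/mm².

47.8 N/mm²

ω = 2π·19000/60 = 1990 rad/s, so T = P/ω = 5390×10³ / 1990 = 2709 N·m.
Under the same torque, τ_max = 16T/(πd³) is largest where d is smallest — segment AB (d = 66.1 mm).
τ_max = 16·2709/(π·(0.0661)³) = 4.777×10^7 Pa.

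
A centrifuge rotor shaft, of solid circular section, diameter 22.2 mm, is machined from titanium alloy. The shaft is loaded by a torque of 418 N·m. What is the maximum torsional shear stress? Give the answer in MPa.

J = πd⁴/32 = π(0.0222)⁴/32 = 2.385×10^-8 m⁴.
τ_max = T·r/J = 418.0 × 0.0111 / 2.385×10^-8 = 1.946×10^8 Pa.

195 MPa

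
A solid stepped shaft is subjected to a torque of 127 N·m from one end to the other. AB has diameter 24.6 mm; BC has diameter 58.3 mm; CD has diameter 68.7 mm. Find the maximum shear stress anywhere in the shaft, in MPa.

43.4 MPa

Under the same torque, τ_max = 16T/(πd³) is largest where d is smallest — segment AB (d = 24.6 mm).
τ_max = 16·127.0/(π·(0.0246)³) = 4.345×10^7 Pa.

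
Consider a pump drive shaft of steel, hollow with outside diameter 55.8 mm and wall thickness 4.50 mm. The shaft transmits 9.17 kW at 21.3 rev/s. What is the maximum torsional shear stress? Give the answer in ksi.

ω = 2π·21.3 = 133.8 rad/s, so T = P/ω = 9.17×10³ / 133.8 = 68.52 N·m.
J = π(d_o⁴ − d_i⁴)/32 = π(0.0558⁴ − 0.0468⁴)/32 = 4.808×10^-7 m⁴.
τ_max = T·r/J = 68.52 × 0.0279 / 4.808×10^-7 = 3.976×10^6 Pa.

0.577 ksi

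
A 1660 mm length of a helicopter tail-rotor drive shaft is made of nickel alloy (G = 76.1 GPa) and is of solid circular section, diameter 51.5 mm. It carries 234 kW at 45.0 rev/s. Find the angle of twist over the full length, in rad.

0.0261 rad

ω = 2π·45.0 = 282.7 rad/s, so T = P/ω = 234×10³ / 282.7 = 827.6 N·m.
J = πd⁴/32 = π(0.0515)⁴/32 = 6.906×10^-7 m⁴.
θ = T·L/(G·J) = 827.6 × 1.66 / (76.1×10⁹ × 6.906×10^-7) = 0.02614 rad.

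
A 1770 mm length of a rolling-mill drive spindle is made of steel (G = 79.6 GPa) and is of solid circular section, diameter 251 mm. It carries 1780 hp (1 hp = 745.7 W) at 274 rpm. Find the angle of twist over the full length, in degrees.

0.151°

ω = 2π·274/60 = 28.69 rad/s, so T = P/ω = 1780×745.7 / 28.69 = 46260 N·m.
J = πd⁴/32 = π(0.251)⁴/32 = 3.897×10^-4 m⁴.
θ = T·L/(G·J) = 46260 × 1.77 / (79.6×10⁹ × 3.897×10^-4) = 2.640×10^-3 rad.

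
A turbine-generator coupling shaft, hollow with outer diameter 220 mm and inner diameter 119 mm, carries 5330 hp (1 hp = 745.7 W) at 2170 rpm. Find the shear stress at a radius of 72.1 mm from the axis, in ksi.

ω = 2π·2170/60 = 227.2 rad/s, so T = P/ω = 5330×745.7 / 227.2 = 17490 N·m.
J = π(d_o⁴ − d_i⁴)/32 = π(0.220⁴ − 0.119⁴)/32 = 2.103×10^-4 m⁴.
Shear stress varies linearly with radius: τ = T·r/J = 17490 × 0.0721 / 2.103×10^-4 = 5.997×10^6 Pa.

0.870 ksi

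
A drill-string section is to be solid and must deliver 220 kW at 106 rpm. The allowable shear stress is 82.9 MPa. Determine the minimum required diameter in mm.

ω = 2π·106/60 = 11.10 rad/s, so T = P/ω = 220×10³ / 11.10 = 19820 N·m.
For a solid shaft τ_max = 16T/(πd³), so d = (16T/(π τ_allow))^(1/3) = (16·19820/(π·8.29×10^7))^(1/3) = 0.1068 m.

107 mm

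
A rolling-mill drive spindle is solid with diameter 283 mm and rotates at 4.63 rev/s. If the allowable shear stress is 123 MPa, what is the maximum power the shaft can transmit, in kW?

J = πd⁴/32 = π(0.283)⁴/32 = 6.297×10^-4 m⁴.
T_max = τ_allow·J/r = 1.23×10^8 × 6.297×10^-4 / 0.141 = 547400 N·m.
ω = 2π·4.63 = 29.09 rad/s, so P_max = T_max·ω = 1.592×10^7 W.

15900 kW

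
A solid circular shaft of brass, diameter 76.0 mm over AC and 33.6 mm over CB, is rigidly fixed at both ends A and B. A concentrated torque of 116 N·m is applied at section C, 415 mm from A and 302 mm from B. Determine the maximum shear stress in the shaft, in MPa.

Compatibility: T_A·a/J_AC = T_B·b/J_CB with T_A + T_B = T₀.
J_AC = 3.28×10^-6 m⁴, J_CB = 1.25×10^-7 m⁴, so T_A = T₀·(J_AC/a)/((J_AC/a)+(J_CB/b)) = 110.2 N·m, T_B = 5.786 N·m.
τ in each portion: τ_AC = 1.28×10^6 Pa, τ_CB = 7.77×10^5 Pa; maximum is in AC.
τ_max = T_AC·r/J = 110.2·0.0380/3.28×10^-6 = 1.279×10^6 Pa.

1.28 MPa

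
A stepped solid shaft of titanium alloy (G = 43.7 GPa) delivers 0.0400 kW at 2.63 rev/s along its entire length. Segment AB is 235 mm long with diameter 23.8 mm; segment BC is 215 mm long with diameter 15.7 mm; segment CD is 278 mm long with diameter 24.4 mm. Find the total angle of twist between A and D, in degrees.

ω = 2π·2.63 = 16.52 rad/s, so T = P/ω = 0.0400×10³ / 16.52 = 2.421 N·m.
J_AB = π(0.0238)⁴/32 = 3.15×10^-8 m⁴; J_BC = π(0.0157)⁴/32 = 5.96×10^-9 m⁴; J_CD = π(0.0244)⁴/32 = 3.48×10^-8 m⁴.
θ = (T/G)·Σ L_i/J_i = (2.421/43.7×10⁹)·(0.235/3.15×10^-8 + 0.215/5.96×10^-9 + 0.278/3.48×10^-8) = 2.852×10^-3 rad.

0.163°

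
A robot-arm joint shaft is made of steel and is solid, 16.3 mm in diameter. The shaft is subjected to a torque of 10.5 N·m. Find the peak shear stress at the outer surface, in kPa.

J = πd⁴/32 = π(0.0163)⁴/32 = 6.930×10^-9 m⁴.
τ_max = T·r/J = 10.50 × 0.00815 / 6.930×10^-9 = 1.235×10^7 Pa.

12300 kPa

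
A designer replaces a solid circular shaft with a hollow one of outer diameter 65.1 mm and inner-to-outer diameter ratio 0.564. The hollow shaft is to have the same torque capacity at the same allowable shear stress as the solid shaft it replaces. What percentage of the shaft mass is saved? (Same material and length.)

26.8 %

Equal τ_max and T ⇒ the solid shaft needs d_s³ = d_o³(1−k⁴), so d_s = 65.1·(1−0.564⁴)^(1/3) = 62.83 mm.
Area ratio A_h/A_s = d_o²(1−k²)/d_s² = (1−k²)/(1−k⁴)^(2/3) = 0.7322.
Mass saving = 1 − 0.7322 = 26.8 %.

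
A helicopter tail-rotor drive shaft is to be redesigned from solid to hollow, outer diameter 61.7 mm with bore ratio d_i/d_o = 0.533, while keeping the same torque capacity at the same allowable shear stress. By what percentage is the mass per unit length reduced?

24.3 %

Equal τ_max and T ⇒ the solid shaft needs d_s³ = d_o³(1−k⁴), so d_s = 61.7·(1−0.533⁴)^(1/3) = 59.99 mm.
Area ratio A_h/A_s = d_o²(1−k²)/d_s² = (1−k²)/(1−k⁴)^(2/3) = 0.7572.
Mass saving = 1 − 0.7572 = 24.3 %.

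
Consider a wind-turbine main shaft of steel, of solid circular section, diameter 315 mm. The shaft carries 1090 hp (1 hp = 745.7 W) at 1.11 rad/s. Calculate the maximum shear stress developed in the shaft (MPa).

ω = 1.11 rad/s, so T = P/ω = 1090×745.7 / 1.110 = 732300 N·m.
J = πd⁴/32 = π(0.315)⁴/32 = 9.666×10^-4 m⁴.
τ_max = T·r/J = 732300 × 0.158 / 9.666×10^-4 = 1.193×10^8 Pa.

119 MPa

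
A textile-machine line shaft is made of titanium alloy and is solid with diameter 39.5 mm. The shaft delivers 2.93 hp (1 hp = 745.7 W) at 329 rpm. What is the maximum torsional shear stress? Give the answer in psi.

ω = 2π·329/60 = 34.45 rad/s, so T = P/ω = 2.93×745.7 / 34.45 = 63.42 N·m.
J = πd⁴/32 = π(0.0395)⁴/32 = 2.390×10^-7 m⁴.
τ_max = T·r/J = 63.42 × 0.0198 / 2.390×10^-7 = 5.241×10^6 Pa.

760 psi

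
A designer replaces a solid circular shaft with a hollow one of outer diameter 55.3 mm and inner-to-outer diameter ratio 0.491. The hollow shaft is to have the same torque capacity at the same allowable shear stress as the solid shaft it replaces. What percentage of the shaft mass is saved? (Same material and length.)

21.0 %

Equal τ_max and T ⇒ the solid shaft needs d_s³ = d_o³(1−k⁴), so d_s = 55.3·(1−0.491⁴)^(1/3) = 54.21 mm.
Area ratio A_h/A_s = d_o²(1−k²)/d_s² = (1−k²)/(1−k⁴)^(2/3) = 0.7898.
Mass saving = 1 − 0.7898 = 21.0 %.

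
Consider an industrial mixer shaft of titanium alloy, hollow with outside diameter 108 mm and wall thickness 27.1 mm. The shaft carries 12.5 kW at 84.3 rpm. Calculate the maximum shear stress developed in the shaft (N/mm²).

6.10 N/mm²

ω = 2π·84.3/60 = 8.828 rad/s, so T = P/ω = 12.5×10³ / 8.828 = 1416 N·m.
J = π(d_o⁴ − d_i⁴)/32 = π(0.108⁴ − 0.0538⁴)/32 = 1.253×10^-5 m⁴.
τ_max = T·r/J = 1416 × 0.0540 / 1.253×10^-5 = 6.100×10^6 Pa.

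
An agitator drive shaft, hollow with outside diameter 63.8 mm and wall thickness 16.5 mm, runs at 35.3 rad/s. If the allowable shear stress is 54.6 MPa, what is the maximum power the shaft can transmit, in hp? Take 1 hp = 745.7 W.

125 hp

J = π(d_o⁴ − d_i⁴)/32 = π(0.0638⁴ − 0.0308⁴)/32 = 1.538×10^-6 m⁴.
T_max = τ_allow·J/r = 5.46×10^7 × 1.538×10^-6 / 0.0319 = 2633 N·m.
ω = 35.3 rad/s, so P_max = T_max·ω = 9.294×10^4 W.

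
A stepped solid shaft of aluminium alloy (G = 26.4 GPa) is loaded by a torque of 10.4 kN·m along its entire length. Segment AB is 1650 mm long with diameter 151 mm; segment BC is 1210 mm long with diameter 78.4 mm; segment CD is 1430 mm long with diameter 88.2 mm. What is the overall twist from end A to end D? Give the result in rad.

0.236 rad

J_AB = π(0.151)⁴/32 = 5.10×10^-5 m⁴; J_BC = π(0.0784)⁴/32 = 3.71×10^-6 m⁴; J_CD = π(0.0882)⁴/32 = 5.94×10^-6 m⁴.
θ = (T/G)·Σ L_i/J_i = (10400/26.4×10⁹)·(1.65/5.10×10^-5 + 1.21/3.71×10^-6 + 1.43/5.94×10^-6) = 0.2361 rad.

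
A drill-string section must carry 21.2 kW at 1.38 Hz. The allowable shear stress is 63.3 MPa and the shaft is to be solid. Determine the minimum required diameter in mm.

ω = 2π·1.38 = 8.671 rad/s, so T = P/ω = 21.2×10³ / 8.671 = 2445 N·m.
For a solid shaft τ_max = 16T/(πd³), so d = (16T/(π τ_allow))^(1/3) = (16·2445/(π·6.33×10^7))^(1/3) = 0.05816 m.

58.2 mm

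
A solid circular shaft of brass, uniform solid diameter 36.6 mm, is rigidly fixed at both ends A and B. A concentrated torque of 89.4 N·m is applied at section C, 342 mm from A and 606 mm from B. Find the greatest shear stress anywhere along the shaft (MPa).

5.94 MPa

With uniform GJ and both ends fixed, compatibility θ_AC = θ_CB gives T_A·a = T_B·b, together with T_A + T_B = T₀.
T_A = T₀·b/(a+b) = 89.40·606/948.0 = 57.15 N·m; T_B = 32.25 N·m.
τ in each portion: τ_AC = 5.94×10^6 Pa, τ_CB = 3.35×10^6 Pa; maximum is in AC.
τ_max = T_AC·r/J = 57.15·0.0183/1.76×10^-7 = 5.936×10^6 Pa.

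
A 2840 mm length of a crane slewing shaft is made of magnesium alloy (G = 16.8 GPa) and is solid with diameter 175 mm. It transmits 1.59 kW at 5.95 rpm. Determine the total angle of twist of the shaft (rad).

ω = 2π·5.95/60 = 0.6231 rad/s, so T = P/ω = 1.59×10³ / 0.6231 = 2552 N·m.
J = πd⁴/32 = π(0.175)⁴/32 = 9.208×10^-5 m⁴.
θ = T·L/(G·J) = 2552 × 2.84 / (16.8×10⁹ × 9.208×10^-5) = 4.685×10^-3 rad.

0.00468 rad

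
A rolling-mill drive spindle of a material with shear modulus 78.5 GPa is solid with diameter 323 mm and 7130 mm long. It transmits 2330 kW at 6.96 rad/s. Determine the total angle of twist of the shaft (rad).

0.0285 rad

ω = 6.96 rad/s, so T = P/ω = 2330×10³ / 6.960 = 334800 N·m.
J = πd⁴/32 = π(0.323)⁴/32 = 1.069×10^-3 m⁴.
θ = T·L/(G·J) = 334800 × 7.13 / (78.5×10⁹ × 1.069×10^-3) = 0.02845 rad.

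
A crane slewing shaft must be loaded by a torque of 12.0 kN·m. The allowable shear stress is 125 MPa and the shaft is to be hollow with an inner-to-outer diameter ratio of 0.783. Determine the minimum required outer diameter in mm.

For a hollow shaft with d_i/d_o = 0.783: τ_max = 16T/(π d_o³ (1−k⁴)), so d_o = [16T/(π τ_allow (1−k⁴))]^(1/3) = [16·12000/(π·1.25×10^8·0.6241)]^(1/3) = 0.09218 m.

92.2 mm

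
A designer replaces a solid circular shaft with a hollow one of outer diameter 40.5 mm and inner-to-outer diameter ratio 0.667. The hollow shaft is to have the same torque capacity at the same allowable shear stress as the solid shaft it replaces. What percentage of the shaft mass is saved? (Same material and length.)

35.7 %

Equal τ_max and T ⇒ the solid shaft needs d_s³ = d_o³(1−k⁴), so d_s = 40.5·(1−0.667⁴)^(1/3) = 37.63 mm.
Area ratio A_h/A_s = d_o²(1−k²)/d_s² = (1−k²)/(1−k⁴)^(2/3) = 0.6430.
Mass saving = 1 − 0.6430 = 35.7 %.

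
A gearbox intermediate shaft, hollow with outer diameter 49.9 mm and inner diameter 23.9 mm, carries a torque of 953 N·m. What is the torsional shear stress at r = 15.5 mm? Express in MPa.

25.6 MPa

J = π(d_o⁴ − d_i⁴)/32 = π(0.0499⁴ − 0.0239⁴)/32 = 5.767×10^-7 m⁴.
Shear stress varies linearly with radius: τ = T·r/J = 953.0 × 0.0155 / 5.767×10^-7 = 2.562×10^7 Pa.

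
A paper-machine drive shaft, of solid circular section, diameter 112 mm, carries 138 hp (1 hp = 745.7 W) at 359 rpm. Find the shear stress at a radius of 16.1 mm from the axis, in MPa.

ω = 2π·359/60 = 37.59 rad/s, so T = P/ω = 138×745.7 / 37.59 = 2737 N·m.
J = πd⁴/32 = π(0.112)⁴/32 = 1.545×10^-5 m⁴.
Shear stress varies linearly with radius: τ = T·r/J = 2737 × 0.0161 / 1.545×10^-5 = 2.853×10^6 Pa.

2.85 MPa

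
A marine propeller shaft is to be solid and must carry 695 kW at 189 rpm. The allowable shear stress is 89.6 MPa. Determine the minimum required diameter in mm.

126 mm

ω = 2π·189/60 = 19.79 rad/s, so T = P/ω = 695×10³ / 19.79 = 35120 N·m.
For a solid shaft τ_max = 16T/(πd³), so d = (16T/(π τ_allow))^(1/3) = (16·35120/(π·8.96×10^7))^(1/3) = 0.1259 m.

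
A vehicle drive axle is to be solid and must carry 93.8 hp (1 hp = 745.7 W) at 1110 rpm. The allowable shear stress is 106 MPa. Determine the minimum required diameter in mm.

ω = 2π·1110/60 = 116.2 rad/s, so T = P/ω = 93.8×745.7 / 116.2 = 601.7 N·m.
For a solid shaft τ_max = 16T/(πd³), so d = (16T/(π τ_allow))^(1/3) = (16·601.7/(π·1.06×10^8))^(1/3) = 0.03069 m.

30.7 mm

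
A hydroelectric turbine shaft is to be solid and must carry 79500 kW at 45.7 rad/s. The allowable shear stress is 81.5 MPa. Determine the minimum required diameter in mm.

ω = 45.7 rad/s, so T = P/ω = 79500×10³ / 45.70 = 1.740e6 N·m.
For a solid shaft τ_max = 16T/(πd³), so d = (16T/(π τ_allow))^(1/3) = (16·1.740e6/(π·8.15×10^7))^(1/3) = 0.4773 m.

477 mm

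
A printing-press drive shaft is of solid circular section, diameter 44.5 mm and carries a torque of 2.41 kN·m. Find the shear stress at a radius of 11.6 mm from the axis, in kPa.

J = πd⁴/32 = π(0.0445)⁴/32 = 3.850×10^-7 m⁴.
Shear stress varies linearly with radius: τ = T·r/J = 2410 × 0.0116 / 3.850×10^-7 = 7.262×10^7 Pa.

72600 kPa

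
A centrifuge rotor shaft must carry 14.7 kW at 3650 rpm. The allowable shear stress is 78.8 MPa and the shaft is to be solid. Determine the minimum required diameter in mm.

ω = 2π·3650/60 = 382.2 rad/s, so T = P/ω = 14.7×10³ / 382.2 = 38.46 N·m.
For a solid shaft τ_max = 16T/(πd³), so d = (16T/(π τ_allow))^(1/3) = (16·38.46/(π·7.88×10^7))^(1/3) = 0.01355 m.

13.5 mm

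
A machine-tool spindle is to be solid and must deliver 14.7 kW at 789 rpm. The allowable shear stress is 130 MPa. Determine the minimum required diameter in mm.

ω = 2π·789/60 = 82.62 rad/s, so T = P/ω = 14.7×10³ / 82.62 = 177.9 N·m.
For a solid shaft τ_max = 16T/(πd³), so d = (16T/(π τ_allow))^(1/3) = (16·177.9/(π·1.30×10^8))^(1/3) = 0.01910 m.

19.1 mm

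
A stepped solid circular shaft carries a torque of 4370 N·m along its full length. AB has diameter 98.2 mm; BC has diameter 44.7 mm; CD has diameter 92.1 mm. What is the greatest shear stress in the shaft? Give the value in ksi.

Under the same torque, τ_max = 16T/(πd³) is largest where d is smallest — segment BC (d = 44.7 mm).
τ_max = 16·4370/(π·(0.0447)³) = 2.492×10^8 Pa.

36.1 ksi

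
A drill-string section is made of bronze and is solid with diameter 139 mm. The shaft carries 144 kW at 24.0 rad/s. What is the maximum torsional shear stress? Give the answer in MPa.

ω = 24.0 rad/s, so T = P/ω = 144×10³ / 24.00 = 6000 N·m.
J = πd⁴/32 = π(0.139)⁴/32 = 3.665×10^-5 m⁴.
τ_max = T·r/J = 6000 × 0.0695 / 3.665×10^-5 = 1.138×10^7 Pa.

11.4 MPa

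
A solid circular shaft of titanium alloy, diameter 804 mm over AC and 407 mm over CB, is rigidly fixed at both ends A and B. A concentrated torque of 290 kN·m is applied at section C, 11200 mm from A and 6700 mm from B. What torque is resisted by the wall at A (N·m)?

Compatibility: T_A·a/J_AC = T_B·b/J_CB with T_A + T_B = T₀.
J_AC = 0.0410 m⁴, J_CB = 2.69×10^-3 m⁴, so T_A = T₀·(J_AC/a)/((J_AC/a)+(J_CB/b)) = 261300 N·m, T_B = 28690 N·m.

261000 N·m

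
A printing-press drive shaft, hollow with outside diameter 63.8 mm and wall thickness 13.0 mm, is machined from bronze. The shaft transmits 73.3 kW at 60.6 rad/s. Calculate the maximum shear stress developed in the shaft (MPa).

27.1 MPa

ω = 60.6 rad/s, so T = P/ω = 73.3×10³ / 60.60 = 1210 N·m.
J = π(d_o⁴ − d_i⁴)/32 = π(0.0638⁴ − 0.0378⁴)/32 = 1.426×10^-6 m⁴.
τ_max = T·r/J = 1210 × 0.0319 / 1.426×10^-6 = 2.706×10^7 Pa.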